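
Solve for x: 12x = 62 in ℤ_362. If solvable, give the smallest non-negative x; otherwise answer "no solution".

156

First find gcd(12, 362):
362 = 30×12 + 2
12 = 6×2 + 0
gcd = 2 and 2 | 62, so solutions exist. Divide through by 2: 6x ≡ 31 (mod 181).
Now find 6⁻¹ mod 181:
181 = 30×6 + 1
6 = 6×1 + 0
Back-substitute:
1 = 181 − 30·6
So 6·(-30) ≡ 1 (mod 181), i.e. 6⁻¹ ≡ 151.
Then x ≡ 151·31 ≡ 156 (mod 181); the smallest non-negative solution is x = 156.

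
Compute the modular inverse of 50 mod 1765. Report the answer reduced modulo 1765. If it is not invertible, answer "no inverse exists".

no inverse exists

Euclidean algorithm on 1765, 50:
1765 = 35*50 + 15
50 = 3*15 + 5
15 = 3*5 + 0
The gcd is 5, not 1, hence no inverse exists.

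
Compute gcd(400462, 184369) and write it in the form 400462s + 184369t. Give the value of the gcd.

Euclidean algorithm:
400462 = 2×184369 + 31724
184369 = 5×31724 + 25749
31724 = 1×25749 + 5975
25749 = 4×5975 + 1849
5975 = 3×1849 + 428
1849 = 4×428 + 137
428 = 3×137 + 17
137 = 8×17 + 1
17 = 17×1 + 0
gcd(400462, 184369) = 1.
Back-substituting:
1 = 137 − 8·17
1 = −8·428 + 25·137
1 = 25·1849 − 108·428
1 = −108·5975 + 349·1849
1 = 349·25749 − 1504·5975
1 = −1504·31724 + 1853·25749
1 = 1853·184369 − 10769·31724
1 = −10769·400462 + 23391·184369
So 1 = (-10769)·400462 + (23391)·184369.

1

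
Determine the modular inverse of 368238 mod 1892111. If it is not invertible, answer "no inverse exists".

Compute gcd(368238, 1892111):
1892111 = 5·368238 + 50921
368238 = 7·50921 + 11791
50921 = 4·11791 + 3757
11791 = 3·3757 + 520
3757 = 7·520 + 117
520 = 4·117 + 52
117 = 2·52 + 13
52 = 4·13 + 0
Since gcd = 13 > 1, 368238 is not a unit mod 1892111.

no inverse exists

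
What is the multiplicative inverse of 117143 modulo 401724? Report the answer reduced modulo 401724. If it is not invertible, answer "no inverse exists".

Run Euclid on (401724, 117143):
401724 = 3×117143 + 50295
117143 = 2×50295 + 16553
50295 = 3×16553 + 636
16553 = 26×636 + 17
636 = 37×17 + 7
17 = 2×7 + 3
7 = 2×3 + 1
3 = 3×1 + 0
gcd = 1, so the inverse exists. Back-substitute:
1 = 7 − 2·3
1 = −2·17 + 5·7
1 = 5·636 − 187·17
1 = −187·16553 + 4867·636
1 = 4867·50295 − 14788·16553
1 = −14788·117143 + 34443·50295
1 = 34443·401724 − 118117·117143
Thus 117143·(-118117) ≡ 1 (mod 401724); reducing, -118117 mod 401724 = 283607.

283607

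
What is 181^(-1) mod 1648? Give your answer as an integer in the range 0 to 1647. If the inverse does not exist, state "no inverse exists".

173

Apply the Euclidean algorithm to 1648 and 181:
1648 = 9×181 + 19
181 = 9×19 + 10
19 = 1×10 + 9
10 = 1×9 + 1
9 = 9×1 + 0
gcd = 1, so the inverse exists. Back-substitute:
1 = 10 − 9
1 = −19 + 2·10
1 = 2·181 − 19·19
1 = −19·1648 + 173·181
So 181·173 ≡ 1 (mod 1648).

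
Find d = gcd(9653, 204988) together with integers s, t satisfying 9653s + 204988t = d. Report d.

Euclidean algorithm:
204988 = 21·9653 + 2275
9653 = 4·2275 + 553
2275 = 4·553 + 63
553 = 8·63 + 49
63 = 1·49 + 14
49 = 3·14 + 7
14 = 2·7 + 0
gcd(9653, 204988) = 7.
Working backward:
7 = 49 − 3·14
7 = −3·63 + 4·49
7 = 4·553 − 35·63
7 = −35·2275 + 144·553
7 = 144·9653 − 611·2275
7 = −611·204988 + 12975·9653
So 7 = (-611)·204988 + (12975)·9653.

7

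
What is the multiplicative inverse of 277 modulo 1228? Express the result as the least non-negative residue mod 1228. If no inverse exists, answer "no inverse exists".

Run Euclid on (1228, 277):
1228 = 4×277 + 120
277 = 2×120 + 37
120 = 3×37 + 9
37 = 4×9 + 1
9 = 9×1 + 0
Since gcd(277, 1228) = 1, back-substitute to write 1 as a combination:
1 = 37 − 4·9
1 = −4·120 + 13·37
1 = 13·277 − 30·120
1 = −30·1228 + 133·277
So 277·133 ≡ 1 (mod 1228).

133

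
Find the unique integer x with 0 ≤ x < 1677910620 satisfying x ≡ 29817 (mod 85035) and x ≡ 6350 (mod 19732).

987711342

Write x = 29817 + 85035·k. Then 85035·k ≡ 6350 − 29817 ≡ 15997 (mod 19732).
Need 85035⁻¹ mod 19732. Extended Euclid on (19732, 6107):
19732 = 3·6107 + 1411
6107 = 4·1411 + 463
1411 = 3·463 + 22
463 = 21·22 + 1
22 = 22·1 + 0
Back-substitute:
1 = 463 − 21·22
1 = −21·1411 + 64·463
1 = 64·6107 − 277·1411
1 = −277·19732 + 895·6107
85035⁻¹ ≡ 895 (mod 19732), so k ≡ 895·15997 ≡ 11615 (mod 19732).
x = 29817 + 85035·11615 = 987711342.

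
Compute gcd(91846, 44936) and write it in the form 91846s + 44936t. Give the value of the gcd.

2

Apply Euclid's algorithm to 91846 and 44936:
91846 = 2·44936 + 1974
44936 = 22·1974 + 1508
1974 = 1·1508 + 466
1508 = 3·466 + 110
466 = 4·110 + 26
110 = 4·26 + 6
26 = 4·6 + 2
6 = 3·2 + 0
gcd(91846, 44936) = 2.
Working backward:
2 = 26 − 4·6
2 = −4·110 + 17·26
2 = 17·466 − 72·110
2 = −72·1508 + 233·466
2 = 233·1974 − 305·1508
2 = −305·44936 + 6943·1974
2 = 6943·91846 − 14191·44936
So 2 = (6943)·91846 + (-14191)·44936.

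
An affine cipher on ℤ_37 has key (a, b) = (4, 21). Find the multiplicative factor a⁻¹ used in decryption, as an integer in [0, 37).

Apply the Euclidean algorithm to 37 and 4:
37 = 9·4 + 1
4 = 4·1 + 0
The gcd is 1. Working backward:
1 = 37 − 9·4
Hence 4⁻¹ ≡ -9 ≡ 28 (mod 37).

28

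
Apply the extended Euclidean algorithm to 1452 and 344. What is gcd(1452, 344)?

4

Euclidean algorithm:
1452 = 4*344 + 76
344 = 4*76 + 40
76 = 1*40 + 36
40 = 1*36 + 4
36 = 9*4 + 0
gcd(1452, 344) = 4.
Working backward:
4 = 40 − 36
4 = −76 + 2·40
4 = 2·344 − 9·76
4 = −9·1452 + 38·344
So 4 = (-9)·1452 + (38)·344.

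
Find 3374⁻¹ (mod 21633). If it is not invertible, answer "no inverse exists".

gcd(21633, 3374) by repeated division:
21633 = 6×3374 + 1389
3374 = 2×1389 + 596
1389 = 2×596 + 197
596 = 3×197 + 5
197 = 39×5 + 2
5 = 2×2 + 1
2 = 2×1 + 0
Since gcd(3374, 21633) = 1, back-substitute to write 1 as a combination:
1 = 5 − 2·2
1 = −2·197 + 79·5
1 = 79·596 − 239·197
1 = −239·1389 + 557·596
1 = 557·3374 − 1353·1389
1 = −1353·21633 + 8675·3374
So 3374·8675 ≡ 1 (mod 21633).

8675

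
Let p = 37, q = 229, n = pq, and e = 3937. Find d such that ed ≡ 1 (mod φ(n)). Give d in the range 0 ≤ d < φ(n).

φ(n) = (p−1)(q−1) = 36·228 = 8208.
Need d with 3937·d ≡ 1 (mod 8208). Apply the extended Euclidean algorithm:
8208 = 2·3937 + 334
3937 = 11·334 + 263
334 = 1·263 + 71
263 = 3·71 + 50
71 = 1·50 + 21
50 = 2·21 + 8
21 = 2·8 + 5
8 = 1·5 + 3
5 = 1·3 + 2
3 = 1·2 + 1
2 = 2·1 + 0
Back-substitute:
1 = 3 − 2
1 = −5 + 2·3
1 = 2·8 − 3·5
1 = −3·21 + 8·8
1 = 8·50 − 19·21
1 = −19·71 + 27·50
1 = 27·263 − 100·71
1 = −100·334 + 127·263
1 = 127·3937 − 1497·334
1 = −1497·8208 + 3121·3937
So 3937·3121 ≡ 1 (mod 8208), hence d = 3121.

3121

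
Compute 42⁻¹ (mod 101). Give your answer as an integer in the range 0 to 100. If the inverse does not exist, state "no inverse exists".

Extended Euclidean algorithm:
101 = 2*42 + 17
42 = 2*17 + 8
17 = 2*8 + 1
8 = 8*1 + 0
gcd = 1, so the inverse exists. Back-substitute:
1 = 17 − 2·8
1 = −2·42 + 5·17
1 = 5·101 − 12·42
So 42·(-12) ≡ 1 (mod 101), and -12 ≡ 89 (mod 101).

89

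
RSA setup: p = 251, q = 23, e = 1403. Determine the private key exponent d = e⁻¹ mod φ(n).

4567

φ(n) = (p−1)(q−1) = 250·22 = 5500.
Need d with 1403·d ≡ 1 (mod 5500). Apply the extended Euclidean algorithm:
5500 = 3*1403 + 1291
1403 = 1*1291 + 112
1291 = 11*112 + 59
112 = 1*59 + 53
59 = 1*53 + 6
53 = 8*6 + 5
6 = 1*5 + 1
5 = 5*1 + 0
Back-substitute:
1 = 6 − 5
1 = −53 + 9·6
1 = 9·59 − 10·53
1 = −10·112 + 19·59
1 = 19·1291 − 219·112
1 = −219·1403 + 238·1291
1 = 238·5500 − 933·1403
So 1403·(-933) ≡ 1 (mod 5500), hence d ≡ -933 ≡ 4567 (mod 5500).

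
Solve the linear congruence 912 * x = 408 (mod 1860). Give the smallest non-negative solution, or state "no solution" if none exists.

First find gcd(912, 1860):
1860 = 2*912 + 36
912 = 25*36 + 12
36 = 3*12 + 0
gcd = 12 and 12 | 408, so solutions exist. Divide through by 12: 76x ≡ 34 (mod 155).
Now find 76⁻¹ mod 155:
155 = 2·76 + 3
76 = 25·3 + 1
3 = 3·1 + 0
Back-substitute:
1 = 76 − 25·3
1 = −25·155 + 51·76
So 76⁻¹ ≡ 51 (mod 155).
Then x ≡ 51·34 ≡ 29 (mod 155); the smallest non-negative solution is x = 29.

29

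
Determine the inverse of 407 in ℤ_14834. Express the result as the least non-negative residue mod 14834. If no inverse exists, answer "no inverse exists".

gcd(14834, 407) by repeated division:
14834 = 36×407 + 182
407 = 2×182 + 43
182 = 4×43 + 10
43 = 4×10 + 3
10 = 3×3 + 1
3 = 3×1 + 0
Since gcd(407, 14834) = 1, back-substitute to write 1 as a combination:
1 = 10 − 3·3
1 = −3·43 + 13·10
1 = 13·182 − 55·43
1 = −55·407 + 123·182
1 = 123·14834 − 4483·407
Thus 407·(-4483) ≡ 1 (mod 14834); reducing, -4483 mod 14834 = 10351.

10351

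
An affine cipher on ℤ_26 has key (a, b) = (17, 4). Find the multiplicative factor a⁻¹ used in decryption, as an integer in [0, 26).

23

Run Euclid on (26, 17):
26 = 1·17 + 9
17 = 1·9 + 8
9 = 1·8 + 1
8 = 8·1 + 0
The gcd is 1. Working backward:
1 = 9 − 8
1 = −17 + 2·9
1 = 2·26 − 3·17
So 17·(-3) ≡ 1 (mod 26), and -3 ≡ 23 (mod 26).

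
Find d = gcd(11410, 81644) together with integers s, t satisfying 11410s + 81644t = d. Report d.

Apply Euclid's algorithm to 81644 and 11410:
81644 = 7×11410 + 1774
11410 = 6×1774 + 766
1774 = 2×766 + 242
766 = 3×242 + 40
242 = 6×40 + 2
40 = 20×2 + 0
gcd(11410, 81644) = 2.
Express as a combination:
2 = 242 − 6·40
2 = −6·766 + 19·242
2 = 19·1774 − 44·766
2 = −44·11410 + 283·1774
2 = 283·81644 − 2025·11410
So 2 = (283)·81644 + (-2025)·11410.

2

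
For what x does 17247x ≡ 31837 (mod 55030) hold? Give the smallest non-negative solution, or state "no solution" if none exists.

First find gcd(17247, 55030):
55030 = 3*17247 + 3289
17247 = 5*3289 + 802
3289 = 4*802 + 81
802 = 9*81 + 73
81 = 1*73 + 8
73 = 9*8 + 1
8 = 8*1 + 0
gcd = 1, so a unique solution mod 55030 exists.
Back-substitute for the Bézout coefficients:
1 = 73 − 9·8
1 = −9·81 + 10·73
1 = 10·802 − 99·81
1 = −99·3289 + 406·802
1 = 406·17247 − 2129·3289
1 = −2129·55030 + 6793·17247
So 17247·(6793) ≡ 1 (mod 55030), giving 17247⁻¹ ≡ 6793.
x ≡ 17247⁻¹·31837 ≡ 6793·31837 ≡ 841 (mod 55030).

841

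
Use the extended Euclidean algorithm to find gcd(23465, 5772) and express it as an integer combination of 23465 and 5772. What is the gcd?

Euclidean algorithm:
23465 = 4*5772 + 377
5772 = 15*377 + 117
377 = 3*117 + 26
117 = 4*26 + 13
26 = 2*13 + 0
gcd(23465, 5772) = 13.
Back-substituting:
13 = 117 − 4·26
13 = −4·377 + 13·117
13 = 13·5772 − 199·377
13 = −199·23465 + 809·5772
So 13 = (-199)·23465 + (809)·5772.

13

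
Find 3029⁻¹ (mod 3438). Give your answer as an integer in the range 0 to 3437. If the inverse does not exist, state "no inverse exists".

gcd(3438, 3029) by repeated division:
3438 = 1*3029 + 409
3029 = 7*409 + 166
409 = 2*166 + 77
166 = 2*77 + 12
77 = 6*12 + 5
12 = 2*5 + 2
5 = 2*2 + 1
2 = 2*1 + 0
The gcd is 1. Working backward:
1 = 5 − 2·2
1 = −2·12 + 5·5
1 = 5·77 − 32·12
1 = −32·166 + 69·77
1 = 69·409 − 170·166
1 = −170·3029 + 1259·409
1 = 1259·3438 − 1429·3029
So 3029·(-1429) ≡ 1 (mod 3438), and -1429 ≡ 2009 (mod 3438).

2009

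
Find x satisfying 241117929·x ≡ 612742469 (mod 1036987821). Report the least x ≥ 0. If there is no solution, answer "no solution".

no solution

gcd(241117929, 1036987821):
1036987821 = 4×241117929 + 72516105
241117929 = 3×72516105 + 23569614
72516105 = 3×23569614 + 1807263
23569614 = 13×1807263 + 75195
1807263 = 24×75195 + 2583
75195 = 29×2583 + 288
2583 = 8×288 + 279
288 = 1×279 + 9
279 = 31×9 + 0
gcd = 9, but 9 ∤ 612742469, so the congruence has no solution.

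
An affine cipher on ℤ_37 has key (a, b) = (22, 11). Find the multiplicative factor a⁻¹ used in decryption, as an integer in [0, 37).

gcd(37, 22) by repeated division:
37 = 1·22 + 15
22 = 1·15 + 7
15 = 2·7 + 1
7 = 7·1 + 0
gcd = 1, so the inverse exists. Back-substitute:
1 = 15 − 2·7
1 = −2·22 + 3·15
1 = 3·37 − 5·22
So 22·(-5) ≡ 1 (mod 37), and -5 ≡ 32 (mod 37).

32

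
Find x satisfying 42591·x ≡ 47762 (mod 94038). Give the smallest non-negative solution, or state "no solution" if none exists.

gcd(42591, 94038):
94038 = 2·42591 + 8856
42591 = 4·8856 + 7167
8856 = 1·7167 + 1689
7167 = 4·1689 + 411
1689 = 4·411 + 45
411 = 9·45 + 6
45 = 7·6 + 3
6 = 2·3 + 0
gcd = 3, but 3 ∤ 47762, so the congruence has no solution.

no solution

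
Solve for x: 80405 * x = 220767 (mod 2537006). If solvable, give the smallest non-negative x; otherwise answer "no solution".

First find gcd(80405, 2537006):
2537006 = 31·80405 + 44451
80405 = 1·44451 + 35954
44451 = 1·35954 + 8497
35954 = 4·8497 + 1966
8497 = 4·1966 + 633
1966 = 3·633 + 67
633 = 9·67 + 30
67 = 2·30 + 7
30 = 4·7 + 2
7 = 3·2 + 1
2 = 2·1 + 0
gcd = 1, so a unique solution mod 2537006 exists.
Back-substitute for the Bézout coefficients:
1 = 7 − 3·2
1 = −3·30 + 13·7
1 = 13·67 − 29·30
1 = −29·633 + 274·67
1 = 274·1966 − 851·633
1 = −851·8497 + 3678·1966
1 = 3678·35954 − 15563·8497
1 = −15563·44451 + 19241·35954
1 = 19241·80405 − 34804·44451
1 = −34804·2537006 + 1098165·80405
So 80405·(1098165) ≡ 1 (mod 2537006), giving 80405⁻¹ ≡ 1098165.
x ≡ 80405⁻¹·220767 ≡ 1098165·220767 ≡ 2299195 (mod 2537006).

2299195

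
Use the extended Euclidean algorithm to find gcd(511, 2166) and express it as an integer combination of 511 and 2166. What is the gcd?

1

Repeated division:
2166 = 4*511 + 122
511 = 4*122 + 23
122 = 5*23 + 7
23 = 3*7 + 2
7 = 3*2 + 1
2 = 2*1 + 0
gcd(511, 2166) = 1.
Working backward:
1 = 7 − 3·2
1 = −3·23 + 10·7
1 = 10·122 − 53·23
1 = −53·511 + 222·122
1 = 222·2166 − 941·511
So 1 = (222)·2166 + (-941)·511.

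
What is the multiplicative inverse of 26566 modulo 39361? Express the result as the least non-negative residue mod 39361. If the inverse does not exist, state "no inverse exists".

12139

Run Euclid on (39361, 26566):
39361 = 1·26566 + 12795
26566 = 2·12795 + 976
12795 = 13·976 + 107
976 = 9·107 + 13
107 = 8·13 + 3
13 = 4·3 + 1
3 = 3·1 + 0
The gcd is 1. Working backward:
1 = 13 − 4·3
1 = −4·107 + 33·13
1 = 33·976 − 301·107
1 = −301·12795 + 3946·976
1 = 3946·26566 − 8193·12795
1 = −8193·39361 + 12139·26566
So 26566·12139 ≡ 1 (mod 39361).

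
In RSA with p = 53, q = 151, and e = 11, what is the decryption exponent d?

φ(n) = (p−1)(q−1) = 52·150 = 7800.
Need d with 11·d ≡ 1 (mod 7800). Apply the extended Euclidean algorithm:
7800 = 709·11 + 1
11 = 11·1 + 0
Back-substitute:
1 = 7800 − 709·11
So 11·(-709) ≡ 1 (mod 7800), hence d ≡ -709 ≡ 7091 (mod 7800).

7091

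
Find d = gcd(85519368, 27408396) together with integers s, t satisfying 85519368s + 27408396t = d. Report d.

12

Euclidean algorithm:
85519368 = 3×27408396 + 3294180
27408396 = 8×3294180 + 1054956
3294180 = 3×1054956 + 129312
1054956 = 8×129312 + 20460
129312 = 6×20460 + 6552
20460 = 3×6552 + 804
6552 = 8×804 + 120
804 = 6×120 + 84
120 = 1×84 + 36
84 = 2×36 + 12
36 = 3×12 + 0
gcd(85519368, 27408396) = 12.
Express as a combination:
12 = 84 − 2·36
12 = −2·120 + 3·84
12 = 3·804 − 20·120
12 = −20·6552 + 163·804
12 = 163·20460 − 509·6552
12 = −509·129312 + 3217·20460
12 = 3217·1054956 − 26245·129312
12 = −26245·3294180 + 81952·1054956
12 = 81952·27408396 − 681861·3294180
12 = −681861·85519368 + 2127535·27408396
So 12 = (-681861)·85519368 + (2127535)·27408396.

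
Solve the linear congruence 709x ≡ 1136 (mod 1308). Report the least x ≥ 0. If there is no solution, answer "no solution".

First find gcd(709, 1308):
1308 = 1·709 + 599
709 = 1·599 + 110
599 = 5·110 + 49
110 = 2·49 + 12
49 = 4·12 + 1
12 = 12·1 + 0
gcd = 1, so a unique solution mod 1308 exists.
Back-substitute for the Bézout coefficients:
1 = 49 − 4·12
1 = −4·110 + 9·49
1 = 9·599 − 49·110
1 = −49·709 + 58·599
1 = 58·1308 − 107·709
So 709·(-107) ≡ 1 (mod 1308), giving 709⁻¹ ≡ 1201.
x ≡ 709⁻¹·1136 ≡ 1201·1136 ≡ 92 (mod 1308).

92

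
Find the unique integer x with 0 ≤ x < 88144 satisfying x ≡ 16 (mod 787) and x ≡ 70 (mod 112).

14182

Write x = 16 + 787·k. Then 787·k ≡ 70 − 16 ≡ 54 (mod 112).
Need 787⁻¹ mod 112. Extended Euclid on (112, 3):
112 = 37×3 + 1
3 = 3×1 + 0
Back-substitute:
1 = 112 − 37·3
787⁻¹ ≡ 75 (mod 112), so k ≡ 75·54 ≡ 18 (mod 112).
x = 16 + 787·18 = 14182.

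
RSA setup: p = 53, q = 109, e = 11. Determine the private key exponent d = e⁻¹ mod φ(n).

4595

φ(n) = (p−1)(q−1) = 52·108 = 5616.
Need d with 11·d ≡ 1 (mod 5616). Apply the extended Euclidean algorithm:
5616 = 510×11 + 6
11 = 1×6 + 5
6 = 1×5 + 1
5 = 5×1 + 0
Back-substitute:
1 = 6 − 5
1 = −11 + 2·6
1 = 2·5616 − 1021·11
So 11·(-1021) ≡ 1 (mod 5616), hence d ≡ -1021 ≡ 4595 (mod 5616).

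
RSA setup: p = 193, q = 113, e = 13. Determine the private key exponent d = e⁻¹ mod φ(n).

φ(n) = (p−1)(q−1) = 192·112 = 21504.
Need d with 13·d ≡ 1 (mod 21504). Apply the extended Euclidean algorithm:
21504 = 1654×13 + 2
13 = 6×2 + 1
2 = 2×1 + 0
Back-substitute:
1 = 13 − 6·2
1 = −6·21504 + 9925·13
So 13·9925 ≡ 1 (mod 21504), hence d = 9925.

9925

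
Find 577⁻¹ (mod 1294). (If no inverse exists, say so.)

305

gcd(1294, 577) by repeated division:
1294 = 2·577 + 140
577 = 4·140 + 17
140 = 8·17 + 4
17 = 4·4 + 1
4 = 4·1 + 0
Since gcd(577, 1294) = 1, back-substitute to write 1 as a combination:
1 = 17 − 4·4
1 = −4·140 + 33·17
1 = 33·577 − 136·140
1 = −136·1294 + 305·577
So 577·305 ≡ 1 (mod 1294).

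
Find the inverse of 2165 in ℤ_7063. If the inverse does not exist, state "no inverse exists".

Run Euclid on (7063, 2165):
7063 = 3*2165 + 568
2165 = 3*568 + 461
568 = 1*461 + 107
461 = 4*107 + 33
107 = 3*33 + 8
33 = 4*8 + 1
8 = 8*1 + 0
gcd = 1, so the inverse exists. Back-substitute:
1 = 33 − 4·8
1 = −4·107 + 13·33
1 = 13·461 − 56·107
1 = −56·568 + 69·461
1 = 69·2165 − 263·568
1 = −263·7063 + 858·2165
So 2165·858 ≡ 1 (mod 7063).

858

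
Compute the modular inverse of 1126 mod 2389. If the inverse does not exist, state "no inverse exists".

558

Apply the Euclidean algorithm to 2389 and 1126:
2389 = 2·1126 + 137
1126 = 8·137 + 30
137 = 4·30 + 17
30 = 1·17 + 13
17 = 1·13 + 4
13 = 3·4 + 1
4 = 4·1 + 0
gcd = 1, so the inverse exists. Back-substitute:
1 = 13 − 3·4
1 = −3·17 + 4·13
1 = 4·30 − 7·17
1 = −7·137 + 32·30
1 = 32·1126 − 263·137
1 = −263·2389 + 558·1126
So 1126·558 ≡ 1 (mod 2389).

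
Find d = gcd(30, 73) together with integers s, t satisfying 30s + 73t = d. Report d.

Repeated division:
73 = 2·30 + 13
30 = 2·13 + 4
13 = 3·4 + 1
4 = 4·1 + 0
gcd(30, 73) = 1.
Back-substituting:
1 = 13 − 3·4
1 = −3·30 + 7·13
1 = 7·73 − 17·30
So 1 = (7)·73 + (-17)·30.

1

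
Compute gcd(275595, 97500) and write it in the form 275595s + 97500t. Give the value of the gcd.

15

Euclidean algorithm:
275595 = 2*97500 + 80595
97500 = 1*80595 + 16905
80595 = 4*16905 + 12975
16905 = 1*12975 + 3930
12975 = 3*3930 + 1185
3930 = 3*1185 + 375
1185 = 3*375 + 60
375 = 6*60 + 15
60 = 4*15 + 0
gcd(275595, 97500) = 15.
Working backward:
15 = 375 − 6·60
15 = −6·1185 + 19·375
15 = 19·3930 − 63·1185
15 = −63·12975 + 208·3930
15 = 208·16905 − 271·12975
15 = −271·80595 + 1292·16905
15 = 1292·97500 − 1563·80595
15 = −1563·275595 + 4418·97500
So 15 = (-1563)·275595 + (4418)·97500.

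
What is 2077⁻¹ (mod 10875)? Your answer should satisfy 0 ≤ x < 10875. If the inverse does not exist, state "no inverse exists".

9388

Run Euclid on (10875, 2077):
10875 = 5*2077 + 490
2077 = 4*490 + 117
490 = 4*117 + 22
117 = 5*22 + 7
22 = 3*7 + 1
7 = 7*1 + 0
Since gcd(2077, 10875) = 1, back-substitute to write 1 as a combination:
1 = 22 − 3·7
1 = −3·117 + 16·22
1 = 16·490 − 67·117
1 = −67·2077 + 284·490
1 = 284·10875 − 1487·2077
Hence 2077⁻¹ ≡ -1487 ≡ 9388 (mod 10875).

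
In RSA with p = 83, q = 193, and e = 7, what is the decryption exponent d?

φ(n) = (p−1)(q−1) = 82·192 = 15744.
Need d with 7·d ≡ 1 (mod 15744). Apply the extended Euclidean algorithm:
15744 = 2249·7 + 1
7 = 7·1 + 0
Back-substitute:
1 = 15744 − 2249·7
So 7·(-2249) ≡ 1 (mod 15744), hence d ≡ -2249 ≡ 13495 (mod 15744).

13495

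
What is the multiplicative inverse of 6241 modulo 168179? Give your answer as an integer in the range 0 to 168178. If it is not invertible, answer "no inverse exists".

130749

Run Euclid on (168179, 6241):
168179 = 26×6241 + 5913
6241 = 1×5913 + 328
5913 = 18×328 + 9
328 = 36×9 + 4
9 = 2×4 + 1
4 = 4×1 + 0
The gcd is 1. Working backward:
1 = 9 − 2·4
1 = −2·328 + 73·9
1 = 73·5913 − 1316·328
1 = −1316·6241 + 1389·5913
1 = 1389·168179 − 37430·6241
Hence 6241⁻¹ ≡ -37430 ≡ 130749 (mod 168179).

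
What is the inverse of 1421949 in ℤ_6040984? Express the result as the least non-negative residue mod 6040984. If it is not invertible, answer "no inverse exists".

4218245

Apply the Euclidean algorithm to 6040984 and 1421949:
6040984 = 4·1421949 + 353188
1421949 = 4·353188 + 9197
353188 = 38·9197 + 3702
9197 = 2·3702 + 1793
3702 = 2·1793 + 116
1793 = 15·116 + 53
116 = 2·53 + 10
53 = 5·10 + 3
10 = 3·3 + 1
3 = 3·1 + 0
The gcd is 1. Working backward:
1 = 10 − 3·3
1 = −3·53 + 16·10
1 = 16·116 − 35·53
1 = −35·1793 + 541·116
1 = 541·3702 − 1117·1793
1 = −1117·9197 + 2775·3702
1 = 2775·353188 − 106567·9197
1 = −106567·1421949 + 429043·353188
1 = 429043·6040984 − 1822739·1421949
Hence 1421949⁻¹ ≡ -1822739 ≡ 4218245 (mod 6040984).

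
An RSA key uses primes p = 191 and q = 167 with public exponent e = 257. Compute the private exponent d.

φ(n) = (p−1)(q−1) = 190·166 = 31540.
Need d with 257·d ≡ 1 (mod 31540). Apply the extended Euclidean algorithm:
31540 = 122*257 + 186
257 = 1*186 + 71
186 = 2*71 + 44
71 = 1*44 + 27
44 = 1*27 + 17
27 = 1*17 + 10
17 = 1*10 + 7
10 = 1*7 + 3
7 = 2*3 + 1
3 = 3*1 + 0
Back-substitute:
1 = 7 − 2·3
1 = −2·10 + 3·7
1 = 3·17 − 5·10
1 = −5·27 + 8·17
1 = 8·44 − 13·27
1 = −13·71 + 21·44
1 = 21·186 − 55·71
1 = −55·257 + 76·186
1 = 76·31540 − 9327·257
So 257·(-9327) ≡ 1 (mod 31540), hence d ≡ -9327 ≡ 22213 (mod 31540).

22213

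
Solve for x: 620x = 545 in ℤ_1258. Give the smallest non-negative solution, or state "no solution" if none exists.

no solution

gcd(620, 1258):
1258 = 2×620 + 18
620 = 34×18 + 8
18 = 2×8 + 2
8 = 4×2 + 0
gcd = 2, but 2 ∤ 545, so the congruence has no solution.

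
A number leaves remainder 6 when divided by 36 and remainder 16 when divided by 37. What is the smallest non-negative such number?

Write x = 6 + 36·k. Then 36·k ≡ 16 − 6 ≡ 10 (mod 37).
Need 36⁻¹ mod 37. Extended Euclid on (37, 36):
37 = 1·36 + 1
36 = 36·1 + 0
Back-substitute:
1 = 37 − 36
36⁻¹ ≡ 36 (mod 37), so k ≡ 36·10 ≡ 27 (mod 37).
x = 6 + 36·27 = 978.

978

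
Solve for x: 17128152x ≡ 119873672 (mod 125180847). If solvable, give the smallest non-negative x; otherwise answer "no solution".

gcd(17128152, 125180847):
125180847 = 7×17128152 + 5283783
17128152 = 3×5283783 + 1276803
5283783 = 4×1276803 + 176571
1276803 = 7×176571 + 40806
176571 = 4×40806 + 13347
40806 = 3×13347 + 765
13347 = 17×765 + 342
765 = 2×342 + 81
342 = 4×81 + 18
81 = 4×18 + 9
18 = 2×9 + 0
gcd = 9, but 9 ∤ 119873672, so the congruence has no solution.

no solution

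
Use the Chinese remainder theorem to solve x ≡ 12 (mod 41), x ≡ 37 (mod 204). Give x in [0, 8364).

5137

Write x = 12 + 41·k. Then 41·k ≡ 37 − 12 ≡ 25 (mod 204).
Need 41⁻¹ mod 204. Extended Euclid on (204, 41):
204 = 4×41 + 40
41 = 1×40 + 1
40 = 40×1 + 0
Back-substitute:
1 = 41 − 40
1 = −204 + 5·41
41⁻¹ ≡ 5 (mod 204), so k ≡ 5·25 ≡ 125 (mod 204).
x = 12 + 41·125 = 5137.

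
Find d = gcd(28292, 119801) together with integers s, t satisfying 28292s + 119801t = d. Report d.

Euclidean algorithm:
119801 = 4*28292 + 6633
28292 = 4*6633 + 1760
6633 = 3*1760 + 1353
1760 = 1*1353 + 407
1353 = 3*407 + 132
407 = 3*132 + 11
132 = 12*11 + 0
gcd(28292, 119801) = 11.
Working backward:
11 = 407 − 3·132
11 = −3·1353 + 10·407
11 = 10·1760 − 13·1353
11 = −13·6633 + 49·1760
11 = 49·28292 − 209·6633
11 = −209·119801 + 885·28292
So 11 = (-209)·119801 + (885)·28292.

11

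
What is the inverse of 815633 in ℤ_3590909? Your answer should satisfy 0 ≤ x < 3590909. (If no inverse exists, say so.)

Euclidean algorithm on 3590909, 815633:
3590909 = 4·815633 + 328377
815633 = 2·328377 + 158879
328377 = 2·158879 + 10619
158879 = 14·10619 + 10213
10619 = 1·10213 + 406
10213 = 25·406 + 63
406 = 6·63 + 28
63 = 2·28 + 7
28 = 4·7 + 0
gcd(815633, 3590909) = 7 ≠ 1, so 815633 has no multiplicative inverse modulo 3590909.

no inverse exists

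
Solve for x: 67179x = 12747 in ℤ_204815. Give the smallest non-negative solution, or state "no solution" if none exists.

First find gcd(67179, 204815):
204815 = 3×67179 + 3278
67179 = 20×3278 + 1619
3278 = 2×1619 + 40
1619 = 40×40 + 19
40 = 2×19 + 2
19 = 9×2 + 1
2 = 2×1 + 0
gcd = 1, so a unique solution mod 204815 exists.
Back-substitute for the Bézout coefficients:
1 = 19 − 9·2
1 = −9·40 + 19·19
1 = 19·1619 − 769·40
1 = −769·3278 + 1557·1619
1 = 1557·67179 − 31909·3278
1 = −31909·204815 + 97284·67179
So 67179·(97284) ≡ 1 (mod 204815), giving 67179⁻¹ ≡ 97284.
x ≡ 67179⁻¹·12747 ≡ 97284·12747 ≡ 129138 (mod 204815).

129138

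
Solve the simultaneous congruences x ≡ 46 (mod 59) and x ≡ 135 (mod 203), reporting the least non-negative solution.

3586

Write x = 46 + 59·k. Then 59·k ≡ 135 − 46 ≡ 89 (mod 203).
Need 59⁻¹ mod 203. Extended Euclid on (203, 59):
203 = 3·59 + 26
59 = 2·26 + 7
26 = 3·7 + 5
7 = 1·5 + 2
5 = 2·2 + 1
2 = 2·1 + 0
Back-substitute:
1 = 5 − 2·2
1 = −2·7 + 3·5
1 = 3·26 − 11·7
1 = −11·59 + 25·26
1 = 25·203 − 86·59
59⁻¹ ≡ 117 (mod 203), so k ≡ 117·89 ≡ 60 (mod 203).
x = 46 + 59·60 = 3586.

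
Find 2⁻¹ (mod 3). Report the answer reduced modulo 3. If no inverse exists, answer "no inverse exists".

Run Euclid on (3, 2):
3 = 1·2 + 1
2 = 2·1 + 0
Since gcd(2, 3) = 1, back-substitute to write 1 as a combination:
1 = 3 − 2
Hence 2⁻¹ ≡ -1 ≡ 2 (mod 3).

2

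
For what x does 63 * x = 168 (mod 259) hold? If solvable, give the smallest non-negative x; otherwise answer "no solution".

First find gcd(63, 259):
259 = 4·63 + 7
63 = 9·7 + 0
gcd = 7 and 7 | 168, so solutions exist. Divide through by 7: 9x ≡ 24 (mod 37).
Now find 9⁻¹ mod 37:
37 = 4×9 + 1
9 = 9×1 + 0
Back-substitute:
1 = 37 − 4·9
So 9·(-4) ≡ 1 (mod 37), i.e. 9⁻¹ ≡ 33.
Then x ≡ 33·24 ≡ 15 (mod 37); the smallest non-negative solution is x = 15.

15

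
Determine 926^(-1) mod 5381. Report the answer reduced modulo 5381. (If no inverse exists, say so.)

738

Run Euclid on (5381, 926):
5381 = 5*926 + 751
926 = 1*751 + 175
751 = 4*175 + 51
175 = 3*51 + 22
51 = 2*22 + 7
22 = 3*7 + 1
7 = 7*1 + 0
The gcd is 1. Working backward:
1 = 22 − 3·7
1 = −3·51 + 7·22
1 = 7·175 − 24·51
1 = −24·751 + 103·175
1 = 103·926 − 127·751
1 = −127·5381 + 738·926
So 926·738 ≡ 1 (mod 5381).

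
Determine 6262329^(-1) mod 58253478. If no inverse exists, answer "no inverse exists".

Compute gcd(6262329, 58253478):
58253478 = 9·6262329 + 1892517
6262329 = 3·1892517 + 584778
1892517 = 3·584778 + 138183
584778 = 4·138183 + 32046
138183 = 4·32046 + 9999
32046 = 3·9999 + 2049
9999 = 4·2049 + 1803
2049 = 1·1803 + 246
1803 = 7·246 + 81
246 = 3·81 + 3
81 = 27·3 + 0
gcd(6262329, 58253478) = 3 ≠ 1, so 6262329 has no multiplicative inverse modulo 58253478.

no inverse exists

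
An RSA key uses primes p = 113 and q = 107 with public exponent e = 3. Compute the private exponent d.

φ(n) = (p−1)(q−1) = 112·106 = 11872.
Need d with 3·d ≡ 1 (mod 11872). Apply the extended Euclidean algorithm:
11872 = 3957*3 + 1
3 = 3*1 + 0
Back-substitute:
1 = 11872 − 3957·3
So 3·(-3957) ≡ 1 (mod 11872), hence d ≡ -3957 ≡ 7915 (mod 11872).

7915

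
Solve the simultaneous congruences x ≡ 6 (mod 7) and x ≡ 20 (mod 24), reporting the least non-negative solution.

20

Write x = 6 + 7·k. Then 7·k ≡ 20 − 6 ≡ 14 (mod 24).
Need 7⁻¹ mod 24. Extended Euclid on (24, 7):
24 = 3×7 + 3
7 = 2×3 + 1
3 = 3×1 + 0
Back-substitute:
1 = 7 − 2·3
1 = −2·24 + 7·7
7⁻¹ ≡ 7 (mod 24), so k ≡ 7·14 ≡ 2 (mod 24).
x = 6 + 7·2 = 20.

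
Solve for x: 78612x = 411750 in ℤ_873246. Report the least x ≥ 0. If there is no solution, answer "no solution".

55469

First find gcd(78612, 873246):
873246 = 11*78612 + 8514
78612 = 9*8514 + 1986
8514 = 4*1986 + 570
1986 = 3*570 + 276
570 = 2*276 + 18
276 = 15*18 + 6
18 = 3*6 + 0
gcd = 6 and 6 | 411750, so solutions exist. Divide through by 6: 13102x ≡ 68625 (mod 145541).
Now find 13102⁻¹ mod 145541:
145541 = 11·13102 + 1419
13102 = 9·1419 + 331
1419 = 4·331 + 95
331 = 3·95 + 46
95 = 2·46 + 3
46 = 15·3 + 1
3 = 3·1 + 0
Back-substitute:
1 = 46 − 15·3
1 = −15·95 + 31·46
1 = 31·331 − 108·95
1 = −108·1419 + 463·331
1 = 463·13102 − 4275·1419
1 = −4275·145541 + 47488·13102
So 13102⁻¹ ≡ 47488 (mod 145541).
Then x ≡ 47488·68625 ≡ 55469 (mod 145541); the smallest non-negative solution is x = 55469.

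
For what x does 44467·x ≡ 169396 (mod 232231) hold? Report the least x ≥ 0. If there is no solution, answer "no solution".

85241

First find gcd(44467, 232231):
232231 = 5*44467 + 9896
44467 = 4*9896 + 4883
9896 = 2*4883 + 130
4883 = 37*130 + 73
130 = 1*73 + 57
73 = 1*57 + 16
57 = 3*16 + 9
16 = 1*9 + 7
9 = 1*7 + 2
7 = 3*2 + 1
2 = 2*1 + 0
gcd = 1, so a unique solution mod 232231 exists.
Back-substitute for the Bézout coefficients:
1 = 7 − 3·2
1 = −3·9 + 4·7
1 = 4·16 − 7·9
1 = −7·57 + 25·16
1 = 25·73 − 32·57
1 = −32·130 + 57·73
1 = 57·4883 − 2141·130
1 = −2141·9896 + 4339·4883
1 = 4339·44467 − 19497·9896
1 = −19497·232231 + 101824·44467
So 44467·(101824) ≡ 1 (mod 232231), giving 44467⁻¹ ≡ 101824.
x ≡ 44467⁻¹·169396 ≡ 101824·169396 ≡ 85241 (mod 232231).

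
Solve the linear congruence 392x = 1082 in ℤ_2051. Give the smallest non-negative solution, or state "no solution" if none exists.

no solution

gcd(392, 2051):
2051 = 5·392 + 91
392 = 4·91 + 28
91 = 3·28 + 7
28 = 4·7 + 0
gcd = 7, but 7 ∤ 1082, so the congruence has no solution.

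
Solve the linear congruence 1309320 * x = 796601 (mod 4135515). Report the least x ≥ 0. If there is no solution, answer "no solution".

gcd(1309320, 4135515):
4135515 = 3·1309320 + 207555
1309320 = 6·207555 + 63990
207555 = 3·63990 + 15585
63990 = 4·15585 + 1650
15585 = 9·1650 + 735
1650 = 2·735 + 180
735 = 4·180 + 15
180 = 12·15 + 0
gcd = 15, but 15 ∤ 796601, so the congruence has no solution.

no solution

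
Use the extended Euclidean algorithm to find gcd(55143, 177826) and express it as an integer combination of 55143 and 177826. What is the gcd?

Apply Euclid's algorithm to 177826 and 55143:
177826 = 3·55143 + 12397
55143 = 4·12397 + 5555
12397 = 2·5555 + 1287
5555 = 4·1287 + 407
1287 = 3·407 + 66
407 = 6·66 + 11
66 = 6·11 + 0
gcd(55143, 177826) = 11.
Express as a combination:
11 = 407 − 6·66
11 = −6·1287 + 19·407
11 = 19·5555 − 82·1287
11 = −82·12397 + 183·5555
11 = 183·55143 − 814·12397
11 = −814·177826 + 2625·55143
So 11 = (-814)·177826 + (2625)·55143.

11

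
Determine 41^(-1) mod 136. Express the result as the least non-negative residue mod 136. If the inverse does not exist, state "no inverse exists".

73

Run Euclid on (136, 41):
136 = 3×41 + 13
41 = 3×13 + 2
13 = 6×2 + 1
2 = 2×1 + 0
The gcd is 1. Working backward:
1 = 13 − 6·2
1 = −6·41 + 19·13
1 = 19·136 − 63·41
So 41·(-63) ≡ 1 (mod 136), and -63 ≡ 73 (mod 136).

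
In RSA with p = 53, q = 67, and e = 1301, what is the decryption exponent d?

2237

φ(n) = (p−1)(q−1) = 52·66 = 3432.
Need d with 1301·d ≡ 1 (mod 3432). Apply the extended Euclidean algorithm:
3432 = 2×1301 + 830
1301 = 1×830 + 471
830 = 1×471 + 359
471 = 1×359 + 112
359 = 3×112 + 23
112 = 4×23 + 20
23 = 1×20 + 3
20 = 6×3 + 2
3 = 1×2 + 1
2 = 2×1 + 0
Back-substitute:
1 = 3 − 2
1 = −20 + 7·3
1 = 7·23 − 8·20
1 = −8·112 + 39·23
1 = 39·359 − 125·112
1 = −125·471 + 164·359
1 = 164·830 − 289·471
1 = −289·1301 + 453·830
1 = 453·3432 − 1195·1301
So 1301·(-1195) ≡ 1 (mod 3432), hence d ≡ -1195 ≡ 2237 (mod 3432).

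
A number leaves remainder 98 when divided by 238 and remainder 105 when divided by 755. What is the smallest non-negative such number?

153370

Write x = 98 + 238·k. Then 238·k ≡ 105 − 98 ≡ 7 (mod 755).
Need 238⁻¹ mod 755. Extended Euclid on (755, 238):
755 = 3·238 + 41
238 = 5·41 + 33
41 = 1·33 + 8
33 = 4·8 + 1
8 = 8·1 + 0
Back-substitute:
1 = 33 − 4·8
1 = −4·41 + 5·33
1 = 5·238 − 29·41
1 = −29·755 + 92·238
238⁻¹ ≡ 92 (mod 755), so k ≡ 92·7 ≡ 644 (mod 755).
x = 98 + 238·644 = 153370.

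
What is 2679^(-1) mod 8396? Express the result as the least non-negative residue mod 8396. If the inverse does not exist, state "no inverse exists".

Apply the Euclidean algorithm to 8396 and 2679:
8396 = 3×2679 + 359
2679 = 7×359 + 166
359 = 2×166 + 27
166 = 6×27 + 4
27 = 6×4 + 3
4 = 1×3 + 1
3 = 3×1 + 0
Since gcd(2679, 8396) = 1, back-substitute to write 1 as a combination:
1 = 4 − 3
1 = −27 + 7·4
1 = 7·166 − 43·27
1 = −43·359 + 93·166
1 = 93·2679 − 694·359
1 = −694·8396 + 2175·2679
So 2679·2175 ≡ 1 (mod 8396).

2175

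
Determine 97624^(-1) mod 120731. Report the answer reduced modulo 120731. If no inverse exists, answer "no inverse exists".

68707

Run Euclid on (120731, 97624):
120731 = 1×97624 + 23107
97624 = 4×23107 + 5196
23107 = 4×5196 + 2323
5196 = 2×2323 + 550
2323 = 4×550 + 123
550 = 4×123 + 58
123 = 2×58 + 7
58 = 8×7 + 2
7 = 3×2 + 1
2 = 2×1 + 0
gcd = 1, so the inverse exists. Back-substitute:
1 = 7 − 3·2
1 = −3·58 + 25·7
1 = 25·123 − 53·58
1 = −53·550 + 237·123
1 = 237·2323 − 1001·550
1 = −1001·5196 + 2239·2323
1 = 2239·23107 − 9957·5196
1 = −9957·97624 + 42067·23107
1 = 42067·120731 − 52024·97624
So 97624·(-52024) ≡ 1 (mod 120731), and -52024 ≡ 68707 (mod 120731).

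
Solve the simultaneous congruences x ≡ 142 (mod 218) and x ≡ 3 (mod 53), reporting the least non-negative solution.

4720

Write x = 142 + 218·k. Then 218·k ≡ 3 − 142 ≡ 20 (mod 53).
Need 218⁻¹ mod 53. Extended Euclid on (53, 6):
53 = 8·6 + 5
6 = 1·5 + 1
5 = 5·1 + 0
Back-substitute:
1 = 6 − 5
1 = −53 + 9·6
218⁻¹ ≡ 9 (mod 53), so k ≡ 9·20 ≡ 21 (mod 53).
x = 142 + 218·21 = 4720.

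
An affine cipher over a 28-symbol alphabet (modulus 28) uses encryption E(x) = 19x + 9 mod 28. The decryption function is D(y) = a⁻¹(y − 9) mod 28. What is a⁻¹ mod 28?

gcd(28, 19) by repeated division:
28 = 1*19 + 9
19 = 2*9 + 1
9 = 9*1 + 0
gcd = 1, so the inverse exists. Back-substitute:
1 = 19 − 2·9
1 = −2·28 + 3·19
So 19·3 ≡ 1 (mod 28).

3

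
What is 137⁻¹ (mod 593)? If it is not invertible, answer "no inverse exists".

303

Extended Euclidean algorithm:
593 = 4×137 + 45
137 = 3×45 + 2
45 = 22×2 + 1
2 = 2×1 + 0
The gcd is 1. Working backward:
1 = 45 − 22·2
1 = −22·137 + 67·45
1 = 67·593 − 290·137
Thus 137·(-290) ≡ 1 (mod 593); reducing, -290 mod 593 = 303.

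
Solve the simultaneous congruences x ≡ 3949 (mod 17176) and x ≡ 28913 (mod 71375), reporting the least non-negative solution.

Write x = 3949 + 17176·k. Then 17176·k ≡ 28913 − 3949 ≡ 24964 (mod 71375).
Need 17176⁻¹ mod 71375. Extended Euclid on (71375, 17176):
71375 = 4·17176 + 2671
17176 = 6·2671 + 1150
2671 = 2·1150 + 371
1150 = 3·371 + 37
371 = 10·37 + 1
37 = 37·1 + 0
Back-substitute:
1 = 371 − 10·37
1 = −10·1150 + 31·371
1 = 31·2671 − 72·1150
1 = −72·17176 + 463·2671
1 = 463·71375 − 1924·17176
17176⁻¹ ≡ 69451 (mod 71375), so k ≡ 69451·24964 ≡ 4639 (mod 71375).
x = 3949 + 17176·4639 = 79683413.

79683413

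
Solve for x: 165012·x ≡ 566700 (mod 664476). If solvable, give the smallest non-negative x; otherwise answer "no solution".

11343

First find gcd(165012, 664476):
664476 = 4·165012 + 4428
165012 = 37·4428 + 1176
4428 = 3·1176 + 900
1176 = 1·900 + 276
900 = 3·276 + 72
276 = 3·72 + 60
72 = 1·60 + 12
60 = 5·12 + 0
gcd = 12 and 12 | 566700, so solutions exist. Divide through by 12: 13751x ≡ 47225 (mod 55373).
Now find 13751⁻¹ mod 55373:
55373 = 4×13751 + 369
13751 = 37×369 + 98
369 = 3×98 + 75
98 = 1×75 + 23
75 = 3×23 + 6
23 = 3×6 + 5
6 = 1×5 + 1
5 = 5×1 + 0
Back-substitute:
1 = 6 − 5
1 = −23 + 4·6
1 = 4·75 − 13·23
1 = −13·98 + 17·75
1 = 17·369 − 64·98
1 = −64·13751 + 2385·369
1 = 2385·55373 − 9604·13751
So 13751·(-9604) ≡ 1 (mod 55373), i.e. 13751⁻¹ ≡ 45769.
Then x ≡ 45769·47225 ≡ 11343 (mod 55373); the smallest non-negative solution is x = 11343.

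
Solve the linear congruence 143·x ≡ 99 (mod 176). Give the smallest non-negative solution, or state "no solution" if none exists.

13

First find gcd(143, 176):
176 = 1×143 + 33
143 = 4×33 + 11
33 = 3×11 + 0
gcd = 11 and 11 | 99, so solutions exist. Divide through by 11: 13x ≡ 9 (mod 16).
Now find 13⁻¹ mod 16:
16 = 1×13 + 3
13 = 4×3 + 1
3 = 3×1 + 0
Back-substitute:
1 = 13 − 4·3
1 = −4·16 + 5·13
So 13⁻¹ ≡ 5 (mod 16).
Then x ≡ 5·9 ≡ 13 (mod 16); the smallest non-negative solution is x = 13.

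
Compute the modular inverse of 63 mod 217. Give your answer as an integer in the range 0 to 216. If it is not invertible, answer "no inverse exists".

Euclidean algorithm on 217, 63:
217 = 3*63 + 28
63 = 2*28 + 7
28 = 4*7 + 0
Since gcd = 7 > 1, 63 is not a unit mod 217.

no inverse exists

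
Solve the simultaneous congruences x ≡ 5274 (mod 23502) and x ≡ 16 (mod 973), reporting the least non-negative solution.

21439098

Write x = 5274 + 23502·k. Then 23502·k ≡ 16 − 5274 ≡ 580 (mod 973).
Need 23502⁻¹ mod 973. Extended Euclid on (973, 150):
973 = 6×150 + 73
150 = 2×73 + 4
73 = 18×4 + 1
4 = 4×1 + 0
Back-substitute:
1 = 73 − 18·4
1 = −18·150 + 37·73
1 = 37·973 − 240·150
23502⁻¹ ≡ 733 (mod 973), so k ≡ 733·580 ≡ 912 (mod 973).
x = 5274 + 23502·912 = 21439098.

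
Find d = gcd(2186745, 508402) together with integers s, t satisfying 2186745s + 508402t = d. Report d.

1

Euclidean algorithm:
2186745 = 4×508402 + 153137
508402 = 3×153137 + 48991
153137 = 3×48991 + 6164
48991 = 7×6164 + 5843
6164 = 1×5843 + 321
5843 = 18×321 + 65
321 = 4×65 + 61
65 = 1×61 + 4
61 = 15×4 + 1
4 = 4×1 + 0
gcd(2186745, 508402) = 1.
Working backward:
1 = 61 − 15·4
1 = −15·65 + 16·61
1 = 16·321 − 79·65
1 = −79·5843 + 1438·321
1 = 1438·6164 − 1517·5843
1 = −1517·48991 + 12057·6164
1 = 12057·153137 − 37688·48991
1 = −37688·508402 + 125121·153137
1 = 125121·2186745 − 538172·508402
So 1 = (125121)·2186745 + (-538172)·508402.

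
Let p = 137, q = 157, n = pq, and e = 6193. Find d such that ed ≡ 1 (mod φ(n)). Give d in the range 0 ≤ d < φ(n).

φ(n) = (p−1)(q−1) = 136·156 = 21216.
Need d with 6193·d ≡ 1 (mod 21216). Apply the extended Euclidean algorithm:
21216 = 3×6193 + 2637
6193 = 2×2637 + 919
2637 = 2×919 + 799
919 = 1×799 + 120
799 = 6×120 + 79
120 = 1×79 + 41
79 = 1×41 + 38
41 = 1×38 + 3
38 = 12×3 + 2
3 = 1×2 + 1
2 = 2×1 + 0
Back-substitute:
1 = 3 − 2
1 = −38 + 13·3
1 = 13·41 − 14·38
1 = −14·79 + 27·41
1 = 27·120 − 41·79
1 = −41·799 + 273·120
1 = 273·919 − 314·799
1 = −314·2637 + 901·919
1 = 901·6193 − 2116·2637
1 = −2116·21216 + 7249·6193
So 6193·7249 ≡ 1 (mod 21216), hence d = 7249.

7249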